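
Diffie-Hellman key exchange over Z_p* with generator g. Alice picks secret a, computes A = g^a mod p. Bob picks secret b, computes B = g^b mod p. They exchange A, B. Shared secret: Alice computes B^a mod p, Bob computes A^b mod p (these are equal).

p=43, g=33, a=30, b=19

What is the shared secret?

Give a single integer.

A = 33^30 mod 43  (bits of 30 = 11110)
  bit 0 = 1: r = r^2 * 33 mod 43 = 1^2 * 33 = 1*33 = 33
  bit 1 = 1: r = r^2 * 33 mod 43 = 33^2 * 33 = 14*33 = 32
  bit 2 = 1: r = r^2 * 33 mod 43 = 32^2 * 33 = 35*33 = 37
  bit 3 = 1: r = r^2 * 33 mod 43 = 37^2 * 33 = 36*33 = 27
  bit 4 = 0: r = r^2 mod 43 = 27^2 = 41
  -> A = 41
B = 33^19 mod 43  (bits of 19 = 10011)
  bit 0 = 1: r = r^2 * 33 mod 43 = 1^2 * 33 = 1*33 = 33
  bit 1 = 0: r = r^2 mod 43 = 33^2 = 14
  bit 2 = 0: r = r^2 mod 43 = 14^2 = 24
  bit 3 = 1: r = r^2 * 33 mod 43 = 24^2 * 33 = 17*33 = 2
  bit 4 = 1: r = r^2 * 33 mod 43 = 2^2 * 33 = 4*33 = 3
  -> B = 3
s = B^a = 3^30 mod 43  (bits of 30 = 11110)
  bit 0 = 1: r = r^2 * 3 mod 43 = 1^2 * 3 = 1*3 = 3
  bit 1 = 1: r = r^2 * 3 mod 43 = 3^2 * 3 = 9*3 = 27
  bit 2 = 1: r = r^2 * 3 mod 43 = 27^2 * 3 = 41*3 = 37
  bit 3 = 1: r = r^2 * 3 mod 43 = 37^2 * 3 = 36*3 = 22
  bit 4 = 0: r = r^2 mod 43 = 22^2 = 11
  -> s = B^a = 11

Answer: 11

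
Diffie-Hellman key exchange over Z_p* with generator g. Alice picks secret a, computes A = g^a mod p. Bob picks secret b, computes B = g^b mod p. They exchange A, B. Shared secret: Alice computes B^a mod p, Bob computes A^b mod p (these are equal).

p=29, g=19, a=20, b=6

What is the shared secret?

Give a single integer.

A = 19^20 mod 29  (bits of 20 = 10100)
  bit 0 = 1: r = r^2 * 19 mod 29 = 1^2 * 19 = 1*19 = 19
  bit 1 = 0: r = r^2 mod 29 = 19^2 = 13
  bit 2 = 1: r = r^2 * 19 mod 29 = 13^2 * 19 = 24*19 = 21
  bit 3 = 0: r = r^2 mod 29 = 21^2 = 6
  bit 4 = 0: r = r^2 mod 29 = 6^2 = 7
  -> A = 7
B = 19^6 mod 29  (bits of 6 = 110)
  bit 0 = 1: r = r^2 * 19 mod 29 = 1^2 * 19 = 1*19 = 19
  bit 1 = 1: r = r^2 * 19 mod 29 = 19^2 * 19 = 13*19 = 15
  bit 2 = 0: r = r^2 mod 29 = 15^2 = 22
  -> B = 22
s = B^a = 22^20 mod 29  (bits of 20 = 10100)
  bit 0 = 1: r = r^2 * 22 mod 29 = 1^2 * 22 = 1*22 = 22
  bit 1 = 0: r = r^2 mod 29 = 22^2 = 20
  bit 2 = 1: r = r^2 * 22 mod 29 = 20^2 * 22 = 23*22 = 13
  bit 3 = 0: r = r^2 mod 29 = 13^2 = 24
  bit 4 = 0: r = r^2 mod 29 = 24^2 = 25
  -> s = B^a = 25

Answer: 25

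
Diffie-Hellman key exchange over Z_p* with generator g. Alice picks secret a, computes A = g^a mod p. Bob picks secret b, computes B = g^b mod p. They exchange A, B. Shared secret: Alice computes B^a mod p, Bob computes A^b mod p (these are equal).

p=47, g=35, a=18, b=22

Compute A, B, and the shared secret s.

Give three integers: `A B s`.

Answer: 37 4 14

Derivation:
A = 35^18 mod 47  (bits of 18 = 10010)
  bit 0 = 1: r = r^2 * 35 mod 47 = 1^2 * 35 = 1*35 = 35
  bit 1 = 0: r = r^2 mod 47 = 35^2 = 3
  bit 2 = 0: r = r^2 mod 47 = 3^2 = 9
  bit 3 = 1: r = r^2 * 35 mod 47 = 9^2 * 35 = 34*35 = 15
  bit 4 = 0: r = r^2 mod 47 = 15^2 = 37
  -> A = 37
B = 35^22 mod 47  (bits of 22 = 10110)
  bit 0 = 1: r = r^2 * 35 mod 47 = 1^2 * 35 = 1*35 = 35
  bit 1 = 0: r = r^2 mod 47 = 35^2 = 3
  bit 2 = 1: r = r^2 * 35 mod 47 = 3^2 * 35 = 9*35 = 33
  bit 3 = 1: r = r^2 * 35 mod 47 = 33^2 * 35 = 8*35 = 45
  bit 4 = 0: r = r^2 mod 47 = 45^2 = 4
  -> B = 4
s = B^a = 4^18 mod 47  (bits of 18 = 10010)
  bit 0 = 1: r = r^2 * 4 mod 47 = 1^2 * 4 = 1*4 = 4
  bit 1 = 0: r = r^2 mod 47 = 4^2 = 16
  bit 2 = 0: r = r^2 mod 47 = 16^2 = 21
  bit 3 = 1: r = r^2 * 4 mod 47 = 21^2 * 4 = 18*4 = 25
  bit 4 = 0: r = r^2 mod 47 = 25^2 = 14
  -> s = B^a = 14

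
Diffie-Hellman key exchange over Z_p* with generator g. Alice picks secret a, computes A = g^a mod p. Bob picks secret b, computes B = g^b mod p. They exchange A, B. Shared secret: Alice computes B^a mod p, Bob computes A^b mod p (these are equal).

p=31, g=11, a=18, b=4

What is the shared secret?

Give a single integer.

Answer: 16

Derivation:
A = 11^18 mod 31  (bits of 18 = 10010)
  bit 0 = 1: r = r^2 * 11 mod 31 = 1^2 * 11 = 1*11 = 11
  bit 1 = 0: r = r^2 mod 31 = 11^2 = 28
  bit 2 = 0: r = r^2 mod 31 = 28^2 = 9
  bit 3 = 1: r = r^2 * 11 mod 31 = 9^2 * 11 = 19*11 = 23
  bit 4 = 0: r = r^2 mod 31 = 23^2 = 2
  -> A = 2
B = 11^4 mod 31  (bits of 4 = 100)
  bit 0 = 1: r = r^2 * 11 mod 31 = 1^2 * 11 = 1*11 = 11
  bit 1 = 0: r = r^2 mod 31 = 11^2 = 28
  bit 2 = 0: r = r^2 mod 31 = 28^2 = 9
  -> B = 9
s = B^a = 9^18 mod 31  (bits of 18 = 10010)
  bit 0 = 1: r = r^2 * 9 mod 31 = 1^2 * 9 = 1*9 = 9
  bit 1 = 0: r = r^2 mod 31 = 9^2 = 19
  bit 2 = 0: r = r^2 mod 31 = 19^2 = 20
  bit 3 = 1: r = r^2 * 9 mod 31 = 20^2 * 9 = 28*9 = 4
  bit 4 = 0: r = r^2 mod 31 = 4^2 = 16
  -> s = B^a = 16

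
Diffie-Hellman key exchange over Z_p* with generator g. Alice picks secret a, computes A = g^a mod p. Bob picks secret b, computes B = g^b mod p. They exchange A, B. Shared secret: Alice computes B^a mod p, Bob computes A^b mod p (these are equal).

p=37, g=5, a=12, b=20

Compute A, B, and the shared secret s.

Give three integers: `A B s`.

Answer: 10 12 26

Derivation:
A = 5^12 mod 37  (bits of 12 = 1100)
  bit 0 = 1: r = r^2 * 5 mod 37 = 1^2 * 5 = 1*5 = 5
  bit 1 = 1: r = r^2 * 5 mod 37 = 5^2 * 5 = 25*5 = 14
  bit 2 = 0: r = r^2 mod 37 = 14^2 = 11
  bit 3 = 0: r = r^2 mod 37 = 11^2 = 10
  -> A = 10
B = 5^20 mod 37  (bits of 20 = 10100)
  bit 0 = 1: r = r^2 * 5 mod 37 = 1^2 * 5 = 1*5 = 5
  bit 1 = 0: r = r^2 mod 37 = 5^2 = 25
  bit 2 = 1: r = r^2 * 5 mod 37 = 25^2 * 5 = 33*5 = 17
  bit 3 = 0: r = r^2 mod 37 = 17^2 = 30
  bit 4 = 0: r = r^2 mod 37 = 30^2 = 12
  -> B = 12
s = B^a = 12^12 mod 37  (bits of 12 = 1100)
  bit 0 = 1: r = r^2 * 12 mod 37 = 1^2 * 12 = 1*12 = 12
  bit 1 = 1: r = r^2 * 12 mod 37 = 12^2 * 12 = 33*12 = 26
  bit 2 = 0: r = r^2 mod 37 = 26^2 = 10
  bit 3 = 0: r = r^2 mod 37 = 10^2 = 26
  -> s = B^a = 26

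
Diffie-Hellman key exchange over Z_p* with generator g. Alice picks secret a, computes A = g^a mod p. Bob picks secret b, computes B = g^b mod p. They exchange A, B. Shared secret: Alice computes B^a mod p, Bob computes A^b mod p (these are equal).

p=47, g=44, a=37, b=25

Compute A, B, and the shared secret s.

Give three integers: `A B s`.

Answer: 33 38 39

Derivation:
A = 44^37 mod 47  (bits of 37 = 100101)
  bit 0 = 1: r = r^2 * 44 mod 47 = 1^2 * 44 = 1*44 = 44
  bit 1 = 0: r = r^2 mod 47 = 44^2 = 9
  bit 2 = 0: r = r^2 mod 47 = 9^2 = 34
  bit 3 = 1: r = r^2 * 44 mod 47 = 34^2 * 44 = 28*44 = 10
  bit 4 = 0: r = r^2 mod 47 = 10^2 = 6
  bit 5 = 1: r = r^2 * 44 mod 47 = 6^2 * 44 = 36*44 = 33
  -> A = 33
B = 44^25 mod 47  (bits of 25 = 11001)
  bit 0 = 1: r = r^2 * 44 mod 47 = 1^2 * 44 = 1*44 = 44
  bit 1 = 1: r = r^2 * 44 mod 47 = 44^2 * 44 = 9*44 = 20
  bit 2 = 0: r = r^2 mod 47 = 20^2 = 24
  bit 3 = 0: r = r^2 mod 47 = 24^2 = 12
  bit 4 = 1: r = r^2 * 44 mod 47 = 12^2 * 44 = 3*44 = 38
  -> B = 38
s = B^a = 38^37 mod 47  (bits of 37 = 100101)
  bit 0 = 1: r = r^2 * 38 mod 47 = 1^2 * 38 = 1*38 = 38
  bit 1 = 0: r = r^2 mod 47 = 38^2 = 34
  bit 2 = 0: r = r^2 mod 47 = 34^2 = 28
  bit 3 = 1: r = r^2 * 38 mod 47 = 28^2 * 38 = 32*38 = 41
  bit 4 = 0: r = r^2 mod 47 = 41^2 = 36
  bit 5 = 1: r = r^2 * 38 mod 47 = 36^2 * 38 = 27*38 = 39
  -> s = B^a = 39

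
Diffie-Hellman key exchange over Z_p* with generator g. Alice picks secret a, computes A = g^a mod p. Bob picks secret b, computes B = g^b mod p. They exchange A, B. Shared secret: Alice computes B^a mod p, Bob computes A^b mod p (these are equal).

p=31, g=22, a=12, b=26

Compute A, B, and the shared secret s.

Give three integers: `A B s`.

Answer: 2 14 2

Derivation:
A = 22^12 mod 31  (bits of 12 = 1100)
  bit 0 = 1: r = r^2 * 22 mod 31 = 1^2 * 22 = 1*22 = 22
  bit 1 = 1: r = r^2 * 22 mod 31 = 22^2 * 22 = 19*22 = 15
  bit 2 = 0: r = r^2 mod 31 = 15^2 = 8
  bit 3 = 0: r = r^2 mod 31 = 8^2 = 2
  -> A = 2
B = 22^26 mod 31  (bits of 26 = 11010)
  bit 0 = 1: r = r^2 * 22 mod 31 = 1^2 * 22 = 1*22 = 22
  bit 1 = 1: r = r^2 * 22 mod 31 = 22^2 * 22 = 19*22 = 15
  bit 2 = 0: r = r^2 mod 31 = 15^2 = 8
  bit 3 = 1: r = r^2 * 22 mod 31 = 8^2 * 22 = 2*22 = 13
  bit 4 = 0: r = r^2 mod 31 = 13^2 = 14
  -> B = 14
s = B^a = 14^12 mod 31  (bits of 12 = 1100)
  bit 0 = 1: r = r^2 * 14 mod 31 = 1^2 * 14 = 1*14 = 14
  bit 1 = 1: r = r^2 * 14 mod 31 = 14^2 * 14 = 10*14 = 16
  bit 2 = 0: r = r^2 mod 31 = 16^2 = 8
  bit 3 = 0: r = r^2 mod 31 = 8^2 = 2
  -> s = B^a = 2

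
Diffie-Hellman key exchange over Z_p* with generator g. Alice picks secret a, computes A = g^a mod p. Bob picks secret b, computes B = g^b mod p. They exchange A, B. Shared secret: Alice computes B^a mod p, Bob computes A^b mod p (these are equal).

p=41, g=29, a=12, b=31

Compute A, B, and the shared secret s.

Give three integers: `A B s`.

A = 29^12 mod 41  (bits of 12 = 1100)
  bit 0 = 1: r = r^2 * 29 mod 41 = 1^2 * 29 = 1*29 = 29
  bit 1 = 1: r = r^2 * 29 mod 41 = 29^2 * 29 = 21*29 = 35
  bit 2 = 0: r = r^2 mod 41 = 35^2 = 36
  bit 3 = 0: r = r^2 mod 41 = 36^2 = 25
  -> A = 25
B = 29^31 mod 41  (bits of 31 = 11111)
  bit 0 = 1: r = r^2 * 29 mod 41 = 1^2 * 29 = 1*29 = 29
  bit 1 = 1: r = r^2 * 29 mod 41 = 29^2 * 29 = 21*29 = 35
  bit 2 = 1: r = r^2 * 29 mod 41 = 35^2 * 29 = 36*29 = 19
  bit 3 = 1: r = r^2 * 29 mod 41 = 19^2 * 29 = 33*29 = 14
  bit 4 = 1: r = r^2 * 29 mod 41 = 14^2 * 29 = 32*29 = 26
  -> B = 26
s = B^a = 26^12 mod 41  (bits of 12 = 1100)
  bit 0 = 1: r = r^2 * 26 mod 41 = 1^2 * 26 = 1*26 = 26
  bit 1 = 1: r = r^2 * 26 mod 41 = 26^2 * 26 = 20*26 = 28
  bit 2 = 0: r = r^2 mod 41 = 28^2 = 5
  bit 3 = 0: r = r^2 mod 41 = 5^2 = 25
  -> s = B^a = 25

Answer: 25 26 25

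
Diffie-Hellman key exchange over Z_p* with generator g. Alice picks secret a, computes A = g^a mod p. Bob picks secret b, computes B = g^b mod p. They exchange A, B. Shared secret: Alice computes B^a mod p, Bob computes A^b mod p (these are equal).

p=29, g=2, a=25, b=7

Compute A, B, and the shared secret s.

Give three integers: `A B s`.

Answer: 11 12 12

Derivation:
A = 2^25 mod 29  (bits of 25 = 11001)
  bit 0 = 1: r = r^2 * 2 mod 29 = 1^2 * 2 = 1*2 = 2
  bit 1 = 1: r = r^2 * 2 mod 29 = 2^2 * 2 = 4*2 = 8
  bit 2 = 0: r = r^2 mod 29 = 8^2 = 6
  bit 3 = 0: r = r^2 mod 29 = 6^2 = 7
  bit 4 = 1: r = r^2 * 2 mod 29 = 7^2 * 2 = 20*2 = 11
  -> A = 11
B = 2^7 mod 29  (bits of 7 = 111)
  bit 0 = 1: r = r^2 * 2 mod 29 = 1^2 * 2 = 1*2 = 2
  bit 1 = 1: r = r^2 * 2 mod 29 = 2^2 * 2 = 4*2 = 8
  bit 2 = 1: r = r^2 * 2 mod 29 = 8^2 * 2 = 6*2 = 12
  -> B = 12
s = B^a = 12^25 mod 29  (bits of 25 = 11001)
  bit 0 = 1: r = r^2 * 12 mod 29 = 1^2 * 12 = 1*12 = 12
  bit 1 = 1: r = r^2 * 12 mod 29 = 12^2 * 12 = 28*12 = 17
  bit 2 = 0: r = r^2 mod 29 = 17^2 = 28
  bit 3 = 0: r = r^2 mod 29 = 28^2 = 1
  bit 4 = 1: r = r^2 * 12 mod 29 = 1^2 * 12 = 1*12 = 12
  -> s = B^a = 12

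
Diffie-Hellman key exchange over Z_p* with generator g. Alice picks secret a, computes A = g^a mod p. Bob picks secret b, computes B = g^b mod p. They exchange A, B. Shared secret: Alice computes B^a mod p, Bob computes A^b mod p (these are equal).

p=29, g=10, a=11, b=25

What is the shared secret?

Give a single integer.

A = 10^11 mod 29  (bits of 11 = 1011)
  bit 0 = 1: r = r^2 * 10 mod 29 = 1^2 * 10 = 1*10 = 10
  bit 1 = 0: r = r^2 mod 29 = 10^2 = 13
  bit 2 = 1: r = r^2 * 10 mod 29 = 13^2 * 10 = 24*10 = 8
  bit 3 = 1: r = r^2 * 10 mod 29 = 8^2 * 10 = 6*10 = 2
  -> A = 2
B = 10^25 mod 29  (bits of 25 = 11001)
  bit 0 = 1: r = r^2 * 10 mod 29 = 1^2 * 10 = 1*10 = 10
  bit 1 = 1: r = r^2 * 10 mod 29 = 10^2 * 10 = 13*10 = 14
  bit 2 = 0: r = r^2 mod 29 = 14^2 = 22
  bit 3 = 0: r = r^2 mod 29 = 22^2 = 20
  bit 4 = 1: r = r^2 * 10 mod 29 = 20^2 * 10 = 23*10 = 27
  -> B = 27
s = B^a = 27^11 mod 29  (bits of 11 = 1011)
  bit 0 = 1: r = r^2 * 27 mod 29 = 1^2 * 27 = 1*27 = 27
  bit 1 = 0: r = r^2 mod 29 = 27^2 = 4
  bit 2 = 1: r = r^2 * 27 mod 29 = 4^2 * 27 = 16*27 = 26
  bit 3 = 1: r = r^2 * 27 mod 29 = 26^2 * 27 = 9*27 = 11
  -> s = B^a = 11

Answer: 11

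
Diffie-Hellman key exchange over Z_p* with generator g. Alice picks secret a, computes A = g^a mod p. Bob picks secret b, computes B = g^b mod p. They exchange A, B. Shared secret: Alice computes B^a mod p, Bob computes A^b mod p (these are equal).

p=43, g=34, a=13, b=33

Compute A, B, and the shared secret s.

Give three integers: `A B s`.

Answer: 28 27 8

Derivation:
A = 34^13 mod 43  (bits of 13 = 1101)
  bit 0 = 1: r = r^2 * 34 mod 43 = 1^2 * 34 = 1*34 = 34
  bit 1 = 1: r = r^2 * 34 mod 43 = 34^2 * 34 = 38*34 = 2
  bit 2 = 0: r = r^2 mod 43 = 2^2 = 4
  bit 3 = 1: r = r^2 * 34 mod 43 = 4^2 * 34 = 16*34 = 28
  -> A = 28
B = 34^33 mod 43  (bits of 33 = 100001)
  bit 0 = 1: r = r^2 * 34 mod 43 = 1^2 * 34 = 1*34 = 34
  bit 1 = 0: r = r^2 mod 43 = 34^2 = 38
  bit 2 = 0: r = r^2 mod 43 = 38^2 = 25
  bit 3 = 0: r = r^2 mod 43 = 25^2 = 23
  bit 4 = 0: r = r^2 mod 43 = 23^2 = 13
  bit 5 = 1: r = r^2 * 34 mod 43 = 13^2 * 34 = 40*34 = 27
  -> B = 27
s = B^a = 27^13 mod 43  (bits of 13 = 1101)
  bit 0 = 1: r = r^2 * 27 mod 43 = 1^2 * 27 = 1*27 = 27
  bit 1 = 1: r = r^2 * 27 mod 43 = 27^2 * 27 = 41*27 = 32
  bit 2 = 0: r = r^2 mod 43 = 32^2 = 35
  bit 3 = 1: r = r^2 * 27 mod 43 = 35^2 * 27 = 21*27 = 8
  -> s = B^a = 8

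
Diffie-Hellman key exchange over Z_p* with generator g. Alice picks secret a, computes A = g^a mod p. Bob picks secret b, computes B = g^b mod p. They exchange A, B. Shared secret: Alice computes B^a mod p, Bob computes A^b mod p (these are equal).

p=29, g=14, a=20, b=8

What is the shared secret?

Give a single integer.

A = 14^20 mod 29  (bits of 20 = 10100)
  bit 0 = 1: r = r^2 * 14 mod 29 = 1^2 * 14 = 1*14 = 14
  bit 1 = 0: r = r^2 mod 29 = 14^2 = 22
  bit 2 = 1: r = r^2 * 14 mod 29 = 22^2 * 14 = 20*14 = 19
  bit 3 = 0: r = r^2 mod 29 = 19^2 = 13
  bit 4 = 0: r = r^2 mod 29 = 13^2 = 24
  -> A = 24
B = 14^8 mod 29  (bits of 8 = 1000)
  bit 0 = 1: r = r^2 * 14 mod 29 = 1^2 * 14 = 1*14 = 14
  bit 1 = 0: r = r^2 mod 29 = 14^2 = 22
  bit 2 = 0: r = r^2 mod 29 = 22^2 = 20
  bit 3 = 0: r = r^2 mod 29 = 20^2 = 23
  -> B = 23
s = B^a = 23^20 mod 29  (bits of 20 = 10100)
  bit 0 = 1: r = r^2 * 23 mod 29 = 1^2 * 23 = 1*23 = 23
  bit 1 = 0: r = r^2 mod 29 = 23^2 = 7
  bit 2 = 1: r = r^2 * 23 mod 29 = 7^2 * 23 = 20*23 = 25
  bit 3 = 0: r = r^2 mod 29 = 25^2 = 16
  bit 4 = 0: r = r^2 mod 29 = 16^2 = 24
  -> s = B^a = 24

Answer: 24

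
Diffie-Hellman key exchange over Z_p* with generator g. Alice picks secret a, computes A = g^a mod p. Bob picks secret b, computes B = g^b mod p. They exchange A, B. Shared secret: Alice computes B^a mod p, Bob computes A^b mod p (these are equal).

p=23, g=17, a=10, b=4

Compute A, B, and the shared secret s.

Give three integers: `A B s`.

Answer: 4 8 3

Derivation:
A = 17^10 mod 23  (bits of 10 = 1010)
  bit 0 = 1: r = r^2 * 17 mod 23 = 1^2 * 17 = 1*17 = 17
  bit 1 = 0: r = r^2 mod 23 = 17^2 = 13
  bit 2 = 1: r = r^2 * 17 mod 23 = 13^2 * 17 = 8*17 = 21
  bit 3 = 0: r = r^2 mod 23 = 21^2 = 4
  -> A = 4
B = 17^4 mod 23  (bits of 4 = 100)
  bit 0 = 1: r = r^2 * 17 mod 23 = 1^2 * 17 = 1*17 = 17
  bit 1 = 0: r = r^2 mod 23 = 17^2 = 13
  bit 2 = 0: r = r^2 mod 23 = 13^2 = 8
  -> B = 8
s = B^a = 8^10 mod 23  (bits of 10 = 1010)
  bit 0 = 1: r = r^2 * 8 mod 23 = 1^2 * 8 = 1*8 = 8
  bit 1 = 0: r = r^2 mod 23 = 8^2 = 18
  bit 2 = 1: r = r^2 * 8 mod 23 = 18^2 * 8 = 2*8 = 16
  bit 3 = 0: r = r^2 mod 23 = 16^2 = 3
  -> s = B^a = 3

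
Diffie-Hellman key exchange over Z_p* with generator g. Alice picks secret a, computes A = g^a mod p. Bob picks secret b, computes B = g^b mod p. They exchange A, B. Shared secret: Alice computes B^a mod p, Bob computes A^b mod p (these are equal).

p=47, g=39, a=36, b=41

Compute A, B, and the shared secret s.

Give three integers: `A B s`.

Answer: 18 26 7

Derivation:
A = 39^36 mod 47  (bits of 36 = 100100)
  bit 0 = 1: r = r^2 * 39 mod 47 = 1^2 * 39 = 1*39 = 39
  bit 1 = 0: r = r^2 mod 47 = 39^2 = 17
  bit 2 = 0: r = r^2 mod 47 = 17^2 = 7
  bit 3 = 1: r = r^2 * 39 mod 47 = 7^2 * 39 = 2*39 = 31
  bit 4 = 0: r = r^2 mod 47 = 31^2 = 21
  bit 5 = 0: r = r^2 mod 47 = 21^2 = 18
  -> A = 18
B = 39^41 mod 47  (bits of 41 = 101001)
  bit 0 = 1: r = r^2 * 39 mod 47 = 1^2 * 39 = 1*39 = 39
  bit 1 = 0: r = r^2 mod 47 = 39^2 = 17
  bit 2 = 1: r = r^2 * 39 mod 47 = 17^2 * 39 = 7*39 = 38
  bit 3 = 0: r = r^2 mod 47 = 38^2 = 34
  bit 4 = 0: r = r^2 mod 47 = 34^2 = 28
  bit 5 = 1: r = r^2 * 39 mod 47 = 28^2 * 39 = 32*39 = 26
  -> B = 26
s = B^a = 26^36 mod 47  (bits of 36 = 100100)
  bit 0 = 1: r = r^2 * 26 mod 47 = 1^2 * 26 = 1*26 = 26
  bit 1 = 0: r = r^2 mod 47 = 26^2 = 18
  bit 2 = 0: r = r^2 mod 47 = 18^2 = 42
  bit 3 = 1: r = r^2 * 26 mod 47 = 42^2 * 26 = 25*26 = 39
  bit 4 = 0: r = r^2 mod 47 = 39^2 = 17
  bit 5 = 0: r = r^2 mod 47 = 17^2 = 7
  -> s = B^a = 7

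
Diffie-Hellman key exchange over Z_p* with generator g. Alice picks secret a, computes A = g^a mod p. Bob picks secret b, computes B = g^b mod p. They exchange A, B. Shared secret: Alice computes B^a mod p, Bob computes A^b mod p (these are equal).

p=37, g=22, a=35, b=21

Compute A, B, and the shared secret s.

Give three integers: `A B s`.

Answer: 32 8 14

Derivation:
A = 22^35 mod 37  (bits of 35 = 100011)
  bit 0 = 1: r = r^2 * 22 mod 37 = 1^2 * 22 = 1*22 = 22
  bit 1 = 0: r = r^2 mod 37 = 22^2 = 3
  bit 2 = 0: r = r^2 mod 37 = 3^2 = 9
  bit 3 = 0: r = r^2 mod 37 = 9^2 = 7
  bit 4 = 1: r = r^2 * 22 mod 37 = 7^2 * 22 = 12*22 = 5
  bit 5 = 1: r = r^2 * 22 mod 37 = 5^2 * 22 = 25*22 = 32
  -> A = 32
B = 22^21 mod 37  (bits of 21 = 10101)
  bit 0 = 1: r = r^2 * 22 mod 37 = 1^2 * 22 = 1*22 = 22
  bit 1 = 0: r = r^2 mod 37 = 22^2 = 3
  bit 2 = 1: r = r^2 * 22 mod 37 = 3^2 * 22 = 9*22 = 13
  bit 3 = 0: r = r^2 mod 37 = 13^2 = 21
  bit 4 = 1: r = r^2 * 22 mod 37 = 21^2 * 22 = 34*22 = 8
  -> B = 8
s = B^a = 8^35 mod 37  (bits of 35 = 100011)
  bit 0 = 1: r = r^2 * 8 mod 37 = 1^2 * 8 = 1*8 = 8
  bit 1 = 0: r = r^2 mod 37 = 8^2 = 27
  bit 2 = 0: r = r^2 mod 37 = 27^2 = 26
  bit 3 = 0: r = r^2 mod 37 = 26^2 = 10
  bit 4 = 1: r = r^2 * 8 mod 37 = 10^2 * 8 = 26*8 = 23
  bit 5 = 1: r = r^2 * 8 mod 37 = 23^2 * 8 = 11*8 = 14
  -> s = B^a = 14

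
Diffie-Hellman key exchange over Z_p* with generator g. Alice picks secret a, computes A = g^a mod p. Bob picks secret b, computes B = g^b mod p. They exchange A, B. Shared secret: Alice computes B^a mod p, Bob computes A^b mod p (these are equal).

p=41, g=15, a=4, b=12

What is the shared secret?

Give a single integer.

Answer: 18

Derivation:
A = 15^4 mod 41  (bits of 4 = 100)
  bit 0 = 1: r = r^2 * 15 mod 41 = 1^2 * 15 = 1*15 = 15
  bit 1 = 0: r = r^2 mod 41 = 15^2 = 20
  bit 2 = 0: r = r^2 mod 41 = 20^2 = 31
  -> A = 31
B = 15^12 mod 41  (bits of 12 = 1100)
  bit 0 = 1: r = r^2 * 15 mod 41 = 1^2 * 15 = 1*15 = 15
  bit 1 = 1: r = r^2 * 15 mod 41 = 15^2 * 15 = 20*15 = 13
  bit 2 = 0: r = r^2 mod 41 = 13^2 = 5
  bit 3 = 0: r = r^2 mod 41 = 5^2 = 25
  -> B = 25
s = B^a = 25^4 mod 41  (bits of 4 = 100)
  bit 0 = 1: r = r^2 * 25 mod 41 = 1^2 * 25 = 1*25 = 25
  bit 1 = 0: r = r^2 mod 41 = 25^2 = 10
  bit 2 = 0: r = r^2 mod 41 = 10^2 = 18
  -> s = B^a = 18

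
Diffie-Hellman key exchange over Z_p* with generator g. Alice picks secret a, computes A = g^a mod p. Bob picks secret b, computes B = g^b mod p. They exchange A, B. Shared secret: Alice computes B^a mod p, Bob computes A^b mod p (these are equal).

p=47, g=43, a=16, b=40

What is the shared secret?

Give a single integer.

A = 43^16 mod 47  (bits of 16 = 10000)
  bit 0 = 1: r = r^2 * 43 mod 47 = 1^2 * 43 = 1*43 = 43
  bit 1 = 0: r = r^2 mod 47 = 43^2 = 16
  bit 2 = 0: r = r^2 mod 47 = 16^2 = 21
  bit 3 = 0: r = r^2 mod 47 = 21^2 = 18
  bit 4 = 0: r = r^2 mod 47 = 18^2 = 42
  -> A = 42
B = 43^40 mod 47  (bits of 40 = 101000)
  bit 0 = 1: r = r^2 * 43 mod 47 = 1^2 * 43 = 1*43 = 43
  bit 1 = 0: r = r^2 mod 47 = 43^2 = 16
  bit 2 = 1: r = r^2 * 43 mod 47 = 16^2 * 43 = 21*43 = 10
  bit 3 = 0: r = r^2 mod 47 = 10^2 = 6
  bit 4 = 0: r = r^2 mod 47 = 6^2 = 36
  bit 5 = 0: r = r^2 mod 47 = 36^2 = 27
  -> B = 27
s = B^a = 27^16 mod 47  (bits of 16 = 10000)
  bit 0 = 1: r = r^2 * 27 mod 47 = 1^2 * 27 = 1*27 = 27
  bit 1 = 0: r = r^2 mod 47 = 27^2 = 24
  bit 2 = 0: r = r^2 mod 47 = 24^2 = 12
  bit 3 = 0: r = r^2 mod 47 = 12^2 = 3
  bit 4 = 0: r = r^2 mod 47 = 3^2 = 9
  -> s = B^a = 9

Answer: 9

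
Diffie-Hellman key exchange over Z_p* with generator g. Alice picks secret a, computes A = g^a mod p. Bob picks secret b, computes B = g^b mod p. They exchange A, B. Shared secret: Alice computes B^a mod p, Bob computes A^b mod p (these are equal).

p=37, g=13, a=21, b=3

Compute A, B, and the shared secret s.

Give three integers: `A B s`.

A = 13^21 mod 37  (bits of 21 = 10101)
  bit 0 = 1: r = r^2 * 13 mod 37 = 1^2 * 13 = 1*13 = 13
  bit 1 = 0: r = r^2 mod 37 = 13^2 = 21
  bit 2 = 1: r = r^2 * 13 mod 37 = 21^2 * 13 = 34*13 = 35
  bit 3 = 0: r = r^2 mod 37 = 35^2 = 4
  bit 4 = 1: r = r^2 * 13 mod 37 = 4^2 * 13 = 16*13 = 23
  -> A = 23
B = 13^3 mod 37  (bits of 3 = 11)
  bit 0 = 1: r = r^2 * 13 mod 37 = 1^2 * 13 = 1*13 = 13
  bit 1 = 1: r = r^2 * 13 mod 37 = 13^2 * 13 = 21*13 = 14
  -> B = 14
s = B^a = 14^21 mod 37  (bits of 21 = 10101)
  bit 0 = 1: r = r^2 * 14 mod 37 = 1^2 * 14 = 1*14 = 14
  bit 1 = 0: r = r^2 mod 37 = 14^2 = 11
  bit 2 = 1: r = r^2 * 14 mod 37 = 11^2 * 14 = 10*14 = 29
  bit 3 = 0: r = r^2 mod 37 = 29^2 = 27
  bit 4 = 1: r = r^2 * 14 mod 37 = 27^2 * 14 = 26*14 = 31
  -> s = B^a = 31

Answer: 23 14 31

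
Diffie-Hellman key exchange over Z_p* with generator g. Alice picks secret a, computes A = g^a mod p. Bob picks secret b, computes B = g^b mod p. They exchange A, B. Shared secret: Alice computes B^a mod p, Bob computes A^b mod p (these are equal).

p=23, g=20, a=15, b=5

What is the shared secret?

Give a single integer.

A = 20^15 mod 23  (bits of 15 = 1111)
  bit 0 = 1: r = r^2 * 20 mod 23 = 1^2 * 20 = 1*20 = 20
  bit 1 = 1: r = r^2 * 20 mod 23 = 20^2 * 20 = 9*20 = 19
  bit 2 = 1: r = r^2 * 20 mod 23 = 19^2 * 20 = 16*20 = 21
  bit 3 = 1: r = r^2 * 20 mod 23 = 21^2 * 20 = 4*20 = 11
  -> A = 11
B = 20^5 mod 23  (bits of 5 = 101)
  bit 0 = 1: r = r^2 * 20 mod 23 = 1^2 * 20 = 1*20 = 20
  bit 1 = 0: r = r^2 mod 23 = 20^2 = 9
  bit 2 = 1: r = r^2 * 20 mod 23 = 9^2 * 20 = 12*20 = 10
  -> B = 10
s = B^a = 10^15 mod 23  (bits of 15 = 1111)
  bit 0 = 1: r = r^2 * 10 mod 23 = 1^2 * 10 = 1*10 = 10
  bit 1 = 1: r = r^2 * 10 mod 23 = 10^2 * 10 = 8*10 = 11
  bit 2 = 1: r = r^2 * 10 mod 23 = 11^2 * 10 = 6*10 = 14
  bit 3 = 1: r = r^2 * 10 mod 23 = 14^2 * 10 = 12*10 = 5
  -> s = B^a = 5

Answer: 5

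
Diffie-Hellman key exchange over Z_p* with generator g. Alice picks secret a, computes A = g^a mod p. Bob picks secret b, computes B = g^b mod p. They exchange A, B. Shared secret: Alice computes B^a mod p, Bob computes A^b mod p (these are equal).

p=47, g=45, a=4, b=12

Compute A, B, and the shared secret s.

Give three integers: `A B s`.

Answer: 16 7 4

Derivation:
A = 45^4 mod 47  (bits of 4 = 100)
  bit 0 = 1: r = r^2 * 45 mod 47 = 1^2 * 45 = 1*45 = 45
  bit 1 = 0: r = r^2 mod 47 = 45^2 = 4
  bit 2 = 0: r = r^2 mod 47 = 4^2 = 16
  -> A = 16
B = 45^12 mod 47  (bits of 12 = 1100)
  bit 0 = 1: r = r^2 * 45 mod 47 = 1^2 * 45 = 1*45 = 45
  bit 1 = 1: r = r^2 * 45 mod 47 = 45^2 * 45 = 4*45 = 39
  bit 2 = 0: r = r^2 mod 47 = 39^2 = 17
  bit 3 = 0: r = r^2 mod 47 = 17^2 = 7
  -> B = 7
s = B^a = 7^4 mod 47  (bits of 4 = 100)
  bit 0 = 1: r = r^2 * 7 mod 47 = 1^2 * 7 = 1*7 = 7
  bit 1 = 0: r = r^2 mod 47 = 7^2 = 2
  bit 2 = 0: r = r^2 mod 47 = 2^2 = 4
  -> s = B^a = 4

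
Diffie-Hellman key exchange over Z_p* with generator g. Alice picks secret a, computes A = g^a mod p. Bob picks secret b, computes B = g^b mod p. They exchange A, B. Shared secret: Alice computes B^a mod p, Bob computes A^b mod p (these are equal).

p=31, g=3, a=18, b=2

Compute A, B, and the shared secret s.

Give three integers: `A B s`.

Answer: 4 9 16

Derivation:
A = 3^18 mod 31  (bits of 18 = 10010)
  bit 0 = 1: r = r^2 * 3 mod 31 = 1^2 * 3 = 1*3 = 3
  bit 1 = 0: r = r^2 mod 31 = 3^2 = 9
  bit 2 = 0: r = r^2 mod 31 = 9^2 = 19
  bit 3 = 1: r = r^2 * 3 mod 31 = 19^2 * 3 = 20*3 = 29
  bit 4 = 0: r = r^2 mod 31 = 29^2 = 4
  -> A = 4
B = 3^2 mod 31  (bits of 2 = 10)
  bit 0 = 1: r = r^2 * 3 mod 31 = 1^2 * 3 = 1*3 = 3
  bit 1 = 0: r = r^2 mod 31 = 3^2 = 9
  -> B = 9
s = B^a = 9^18 mod 31  (bits of 18 = 10010)
  bit 0 = 1: r = r^2 * 9 mod 31 = 1^2 * 9 = 1*9 = 9
  bit 1 = 0: r = r^2 mod 31 = 9^2 = 19
  bit 2 = 0: r = r^2 mod 31 = 19^2 = 20
  bit 3 = 1: r = r^2 * 9 mod 31 = 20^2 * 9 = 28*9 = 4
  bit 4 = 0: r = r^2 mod 31 = 4^2 = 16
  -> s = B^a = 16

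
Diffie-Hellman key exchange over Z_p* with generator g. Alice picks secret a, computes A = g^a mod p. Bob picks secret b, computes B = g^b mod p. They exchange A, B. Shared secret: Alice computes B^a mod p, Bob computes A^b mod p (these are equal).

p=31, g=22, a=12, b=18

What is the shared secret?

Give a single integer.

A = 22^12 mod 31  (bits of 12 = 1100)
  bit 0 = 1: r = r^2 * 22 mod 31 = 1^2 * 22 = 1*22 = 22
  bit 1 = 1: r = r^2 * 22 mod 31 = 22^2 * 22 = 19*22 = 15
  bit 2 = 0: r = r^2 mod 31 = 15^2 = 8
  bit 3 = 0: r = r^2 mod 31 = 8^2 = 2
  -> A = 2
B = 22^18 mod 31  (bits of 18 = 10010)
  bit 0 = 1: r = r^2 * 22 mod 31 = 1^2 * 22 = 1*22 = 22
  bit 1 = 0: r = r^2 mod 31 = 22^2 = 19
  bit 2 = 0: r = r^2 mod 31 = 19^2 = 20
  bit 3 = 1: r = r^2 * 22 mod 31 = 20^2 * 22 = 28*22 = 27
  bit 4 = 0: r = r^2 mod 31 = 27^2 = 16
  -> B = 16
s = B^a = 16^12 mod 31  (bits of 12 = 1100)
  bit 0 = 1: r = r^2 * 16 mod 31 = 1^2 * 16 = 1*16 = 16
  bit 1 = 1: r = r^2 * 16 mod 31 = 16^2 * 16 = 8*16 = 4
  bit 2 = 0: r = r^2 mod 31 = 4^2 = 16
  bit 3 = 0: r = r^2 mod 31 = 16^2 = 8
  -> s = B^a = 8

Answer: 8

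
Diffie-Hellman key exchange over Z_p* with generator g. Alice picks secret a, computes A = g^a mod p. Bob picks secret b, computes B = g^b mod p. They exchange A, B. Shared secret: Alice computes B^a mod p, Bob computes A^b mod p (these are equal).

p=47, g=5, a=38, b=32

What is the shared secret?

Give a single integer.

A = 5^38 mod 47  (bits of 38 = 100110)
  bit 0 = 1: r = r^2 * 5 mod 47 = 1^2 * 5 = 1*5 = 5
  bit 1 = 0: r = r^2 mod 47 = 5^2 = 25
  bit 2 = 0: r = r^2 mod 47 = 25^2 = 14
  bit 3 = 1: r = r^2 * 5 mod 47 = 14^2 * 5 = 8*5 = 40
  bit 4 = 1: r = r^2 * 5 mod 47 = 40^2 * 5 = 2*5 = 10
  bit 5 = 0: r = r^2 mod 47 = 10^2 = 6
  -> A = 6
B = 5^32 mod 47  (bits of 32 = 100000)
  bit 0 = 1: r = r^2 * 5 mod 47 = 1^2 * 5 = 1*5 = 5
  bit 1 = 0: r = r^2 mod 47 = 5^2 = 25
  bit 2 = 0: r = r^2 mod 47 = 25^2 = 14
  bit 3 = 0: r = r^2 mod 47 = 14^2 = 8
  bit 4 = 0: r = r^2 mod 47 = 8^2 = 17
  bit 5 = 0: r = r^2 mod 47 = 17^2 = 7
  -> B = 7
s = B^a = 7^38 mod 47  (bits of 38 = 100110)
  bit 0 = 1: r = r^2 * 7 mod 47 = 1^2 * 7 = 1*7 = 7
  bit 1 = 0: r = r^2 mod 47 = 7^2 = 2
  bit 2 = 0: r = r^2 mod 47 = 2^2 = 4
  bit 3 = 1: r = r^2 * 7 mod 47 = 4^2 * 7 = 16*7 = 18
  bit 4 = 1: r = r^2 * 7 mod 47 = 18^2 * 7 = 42*7 = 12
  bit 5 = 0: r = r^2 mod 47 = 12^2 = 3
  -> s = B^a = 3

Answer: 3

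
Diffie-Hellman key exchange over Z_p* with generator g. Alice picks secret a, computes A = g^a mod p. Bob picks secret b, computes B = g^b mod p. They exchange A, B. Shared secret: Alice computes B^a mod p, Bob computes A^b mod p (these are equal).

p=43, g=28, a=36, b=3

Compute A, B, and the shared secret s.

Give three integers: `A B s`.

A = 28^36 mod 43  (bits of 36 = 100100)
  bit 0 = 1: r = r^2 * 28 mod 43 = 1^2 * 28 = 1*28 = 28
  bit 1 = 0: r = r^2 mod 43 = 28^2 = 10
  bit 2 = 0: r = r^2 mod 43 = 10^2 = 14
  bit 3 = 1: r = r^2 * 28 mod 43 = 14^2 * 28 = 24*28 = 27
  bit 4 = 0: r = r^2 mod 43 = 27^2 = 41
  bit 5 = 0: r = r^2 mod 43 = 41^2 = 4
  -> A = 4
B = 28^3 mod 43  (bits of 3 = 11)
  bit 0 = 1: r = r^2 * 28 mod 43 = 1^2 * 28 = 1*28 = 28
  bit 1 = 1: r = r^2 * 28 mod 43 = 28^2 * 28 = 10*28 = 22
  -> B = 22
s = B^a = 22^36 mod 43  (bits of 36 = 100100)
  bit 0 = 1: r = r^2 * 22 mod 43 = 1^2 * 22 = 1*22 = 22
  bit 1 = 0: r = r^2 mod 43 = 22^2 = 11
  bit 2 = 0: r = r^2 mod 43 = 11^2 = 35
  bit 3 = 1: r = r^2 * 22 mod 43 = 35^2 * 22 = 21*22 = 32
  bit 4 = 0: r = r^2 mod 43 = 32^2 = 35
  bit 5 = 0: r = r^2 mod 43 = 35^2 = 21
  -> s = B^a = 21

Answer: 4 22 21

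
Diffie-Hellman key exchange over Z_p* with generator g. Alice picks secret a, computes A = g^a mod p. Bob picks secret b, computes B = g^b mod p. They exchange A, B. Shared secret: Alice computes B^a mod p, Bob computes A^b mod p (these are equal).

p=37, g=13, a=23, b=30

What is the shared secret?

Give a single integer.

Answer: 11

Derivation:
A = 13^23 mod 37  (bits of 23 = 10111)
  bit 0 = 1: r = r^2 * 13 mod 37 = 1^2 * 13 = 1*13 = 13
  bit 1 = 0: r = r^2 mod 37 = 13^2 = 21
  bit 2 = 1: r = r^2 * 13 mod 37 = 21^2 * 13 = 34*13 = 35
  bit 3 = 1: r = r^2 * 13 mod 37 = 35^2 * 13 = 4*13 = 15
  bit 4 = 1: r = r^2 * 13 mod 37 = 15^2 * 13 = 3*13 = 2
  -> A = 2
B = 13^30 mod 37  (bits of 30 = 11110)
  bit 0 = 1: r = r^2 * 13 mod 37 = 1^2 * 13 = 1*13 = 13
  bit 1 = 1: r = r^2 * 13 mod 37 = 13^2 * 13 = 21*13 = 14
  bit 2 = 1: r = r^2 * 13 mod 37 = 14^2 * 13 = 11*13 = 32
  bit 3 = 1: r = r^2 * 13 mod 37 = 32^2 * 13 = 25*13 = 29
  bit 4 = 0: r = r^2 mod 37 = 29^2 = 27
  -> B = 27
s = B^a = 27^23 mod 37  (bits of 23 = 10111)
  bit 0 = 1: r = r^2 * 27 mod 37 = 1^2 * 27 = 1*27 = 27
  bit 1 = 0: r = r^2 mod 37 = 27^2 = 26
  bit 2 = 1: r = r^2 * 27 mod 37 = 26^2 * 27 = 10*27 = 11
  bit 3 = 1: r = r^2 * 27 mod 37 = 11^2 * 27 = 10*27 = 11
  bit 4 = 1: r = r^2 * 27 mod 37 = 11^2 * 27 = 10*27 = 11
  -> s = B^a = 11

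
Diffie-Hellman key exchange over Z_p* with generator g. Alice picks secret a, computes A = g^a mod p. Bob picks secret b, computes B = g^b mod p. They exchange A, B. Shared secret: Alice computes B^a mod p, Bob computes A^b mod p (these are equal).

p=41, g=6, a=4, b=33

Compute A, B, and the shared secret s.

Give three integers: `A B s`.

Answer: 25 17 4

Derivation:
A = 6^4 mod 41  (bits of 4 = 100)
  bit 0 = 1: r = r^2 * 6 mod 41 = 1^2 * 6 = 1*6 = 6
  bit 1 = 0: r = r^2 mod 41 = 6^2 = 36
  bit 2 = 0: r = r^2 mod 41 = 36^2 = 25
  -> A = 25
B = 6^33 mod 41  (bits of 33 = 100001)
  bit 0 = 1: r = r^2 * 6 mod 41 = 1^2 * 6 = 1*6 = 6
  bit 1 = 0: r = r^2 mod 41 = 6^2 = 36
  bit 2 = 0: r = r^2 mod 41 = 36^2 = 25
  bit 3 = 0: r = r^2 mod 41 = 25^2 = 10
  bit 4 = 0: r = r^2 mod 41 = 10^2 = 18
  bit 5 = 1: r = r^2 * 6 mod 41 = 18^2 * 6 = 37*6 = 17
  -> B = 17
s = B^a = 17^4 mod 41  (bits of 4 = 100)
  bit 0 = 1: r = r^2 * 17 mod 41 = 1^2 * 17 = 1*17 = 17
  bit 1 = 0: r = r^2 mod 41 = 17^2 = 2
  bit 2 = 0: r = r^2 mod 41 = 2^2 = 4
  -> s = B^a = 4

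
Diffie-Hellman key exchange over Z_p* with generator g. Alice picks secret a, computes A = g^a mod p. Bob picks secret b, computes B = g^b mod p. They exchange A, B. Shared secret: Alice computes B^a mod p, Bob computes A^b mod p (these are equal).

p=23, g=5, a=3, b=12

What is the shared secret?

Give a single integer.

Answer: 13

Derivation:
A = 5^3 mod 23  (bits of 3 = 11)
  bit 0 = 1: r = r^2 * 5 mod 23 = 1^2 * 5 = 1*5 = 5
  bit 1 = 1: r = r^2 * 5 mod 23 = 5^2 * 5 = 2*5 = 10
  -> A = 10
B = 5^12 mod 23  (bits of 12 = 1100)
  bit 0 = 1: r = r^2 * 5 mod 23 = 1^2 * 5 = 1*5 = 5
  bit 1 = 1: r = r^2 * 5 mod 23 = 5^2 * 5 = 2*5 = 10
  bit 2 = 0: r = r^2 mod 23 = 10^2 = 8
  bit 3 = 0: r = r^2 mod 23 = 8^2 = 18
  -> B = 18
s = B^a = 18^3 mod 23  (bits of 3 = 11)
  bit 0 = 1: r = r^2 * 18 mod 23 = 1^2 * 18 = 1*18 = 18
  bit 1 = 1: r = r^2 * 18 mod 23 = 18^2 * 18 = 2*18 = 13
  -> s = B^a = 13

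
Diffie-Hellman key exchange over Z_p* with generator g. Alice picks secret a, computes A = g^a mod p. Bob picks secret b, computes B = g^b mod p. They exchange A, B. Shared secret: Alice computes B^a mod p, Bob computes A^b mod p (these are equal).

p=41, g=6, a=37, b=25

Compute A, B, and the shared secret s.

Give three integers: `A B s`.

A = 6^37 mod 41  (bits of 37 = 100101)
  bit 0 = 1: r = r^2 * 6 mod 41 = 1^2 * 6 = 1*6 = 6
  bit 1 = 0: r = r^2 mod 41 = 6^2 = 36
  bit 2 = 0: r = r^2 mod 41 = 36^2 = 25
  bit 3 = 1: r = r^2 * 6 mod 41 = 25^2 * 6 = 10*6 = 19
  bit 4 = 0: r = r^2 mod 41 = 19^2 = 33
  bit 5 = 1: r = r^2 * 6 mod 41 = 33^2 * 6 = 23*6 = 15
  -> A = 15
B = 6^25 mod 41  (bits of 25 = 11001)
  bit 0 = 1: r = r^2 * 6 mod 41 = 1^2 * 6 = 1*6 = 6
  bit 1 = 1: r = r^2 * 6 mod 41 = 6^2 * 6 = 36*6 = 11
  bit 2 = 0: r = r^2 mod 41 = 11^2 = 39
  bit 3 = 0: r = r^2 mod 41 = 39^2 = 4
  bit 4 = 1: r = r^2 * 6 mod 41 = 4^2 * 6 = 16*6 = 14
  -> B = 14
s = B^a = 14^37 mod 41  (bits of 37 = 100101)
  bit 0 = 1: r = r^2 * 14 mod 41 = 1^2 * 14 = 1*14 = 14
  bit 1 = 0: r = r^2 mod 41 = 14^2 = 32
  bit 2 = 0: r = r^2 mod 41 = 32^2 = 40
  bit 3 = 1: r = r^2 * 14 mod 41 = 40^2 * 14 = 1*14 = 14
  bit 4 = 0: r = r^2 mod 41 = 14^2 = 32
  bit 5 = 1: r = r^2 * 14 mod 41 = 32^2 * 14 = 40*14 = 27
  -> s = B^a = 27

Answer: 15 14 27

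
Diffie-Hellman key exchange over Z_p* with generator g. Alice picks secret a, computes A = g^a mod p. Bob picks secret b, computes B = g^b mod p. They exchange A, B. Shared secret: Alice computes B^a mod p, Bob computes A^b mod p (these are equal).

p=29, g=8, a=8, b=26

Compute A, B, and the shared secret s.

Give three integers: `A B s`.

A = 8^8 mod 29  (bits of 8 = 1000)
  bit 0 = 1: r = r^2 * 8 mod 29 = 1^2 * 8 = 1*8 = 8
  bit 1 = 0: r = r^2 mod 29 = 8^2 = 6
  bit 2 = 0: r = r^2 mod 29 = 6^2 = 7
  bit 3 = 0: r = r^2 mod 29 = 7^2 = 20
  -> A = 20
B = 8^26 mod 29  (bits of 26 = 11010)
  bit 0 = 1: r = r^2 * 8 mod 29 = 1^2 * 8 = 1*8 = 8
  bit 1 = 1: r = r^2 * 8 mod 29 = 8^2 * 8 = 6*8 = 19
  bit 2 = 0: r = r^2 mod 29 = 19^2 = 13
  bit 3 = 1: r = r^2 * 8 mod 29 = 13^2 * 8 = 24*8 = 18
  bit 4 = 0: r = r^2 mod 29 = 18^2 = 5
  -> B = 5
s = B^a = 5^8 mod 29  (bits of 8 = 1000)
  bit 0 = 1: r = r^2 * 5 mod 29 = 1^2 * 5 = 1*5 = 5
  bit 1 = 0: r = r^2 mod 29 = 5^2 = 25
  bit 2 = 0: r = r^2 mod 29 = 25^2 = 16
  bit 3 = 0: r = r^2 mod 29 = 16^2 = 24
  -> s = B^a = 24

Answer: 20 5 24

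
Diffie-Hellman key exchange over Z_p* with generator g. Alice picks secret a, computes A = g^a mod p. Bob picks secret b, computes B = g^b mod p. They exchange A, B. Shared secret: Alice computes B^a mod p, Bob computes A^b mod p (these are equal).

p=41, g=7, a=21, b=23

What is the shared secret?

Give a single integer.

A = 7^21 mod 41  (bits of 21 = 10101)
  bit 0 = 1: r = r^2 * 7 mod 41 = 1^2 * 7 = 1*7 = 7
  bit 1 = 0: r = r^2 mod 41 = 7^2 = 8
  bit 2 = 1: r = r^2 * 7 mod 41 = 8^2 * 7 = 23*7 = 38
  bit 3 = 0: r = r^2 mod 41 = 38^2 = 9
  bit 4 = 1: r = r^2 * 7 mod 41 = 9^2 * 7 = 40*7 = 34
  -> A = 34
B = 7^23 mod 41  (bits of 23 = 10111)
  bit 0 = 1: r = r^2 * 7 mod 41 = 1^2 * 7 = 1*7 = 7
  bit 1 = 0: r = r^2 mod 41 = 7^2 = 8
  bit 2 = 1: r = r^2 * 7 mod 41 = 8^2 * 7 = 23*7 = 38
  bit 3 = 1: r = r^2 * 7 mod 41 = 38^2 * 7 = 9*7 = 22
  bit 4 = 1: r = r^2 * 7 mod 41 = 22^2 * 7 = 33*7 = 26
  -> B = 26
s = B^a = 26^21 mod 41  (bits of 21 = 10101)
  bit 0 = 1: r = r^2 * 26 mod 41 = 1^2 * 26 = 1*26 = 26
  bit 1 = 0: r = r^2 mod 41 = 26^2 = 20
  bit 2 = 1: r = r^2 * 26 mod 41 = 20^2 * 26 = 31*26 = 27
  bit 3 = 0: r = r^2 mod 41 = 27^2 = 32
  bit 4 = 1: r = r^2 * 26 mod 41 = 32^2 * 26 = 40*26 = 15
  -> s = B^a = 15

Answer: 15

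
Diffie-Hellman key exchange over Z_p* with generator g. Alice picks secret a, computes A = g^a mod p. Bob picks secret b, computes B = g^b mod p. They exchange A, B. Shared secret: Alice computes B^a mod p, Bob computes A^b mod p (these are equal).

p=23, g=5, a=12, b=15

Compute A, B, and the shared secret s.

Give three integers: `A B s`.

Answer: 18 19 4

Derivation:
A = 5^12 mod 23  (bits of 12 = 1100)
  bit 0 = 1: r = r^2 * 5 mod 23 = 1^2 * 5 = 1*5 = 5
  bit 1 = 1: r = r^2 * 5 mod 23 = 5^2 * 5 = 2*5 = 10
  bit 2 = 0: r = r^2 mod 23 = 10^2 = 8
  bit 3 = 0: r = r^2 mod 23 = 8^2 = 18
  -> A = 18
B = 5^15 mod 23  (bits of 15 = 1111)
  bit 0 = 1: r = r^2 * 5 mod 23 = 1^2 * 5 = 1*5 = 5
  bit 1 = 1: r = r^2 * 5 mod 23 = 5^2 * 5 = 2*5 = 10
  bit 2 = 1: r = r^2 * 5 mod 23 = 10^2 * 5 = 8*5 = 17
  bit 3 = 1: r = r^2 * 5 mod 23 = 17^2 * 5 = 13*5 = 19
  -> B = 19
s = B^a = 19^12 mod 23  (bits of 12 = 1100)
  bit 0 = 1: r = r^2 * 19 mod 23 = 1^2 * 19 = 1*19 = 19
  bit 1 = 1: r = r^2 * 19 mod 23 = 19^2 * 19 = 16*19 = 5
  bit 2 = 0: r = r^2 mod 23 = 5^2 = 2
  bit 3 = 0: r = r^2 mod 23 = 2^2 = 4
  -> s = B^a = 4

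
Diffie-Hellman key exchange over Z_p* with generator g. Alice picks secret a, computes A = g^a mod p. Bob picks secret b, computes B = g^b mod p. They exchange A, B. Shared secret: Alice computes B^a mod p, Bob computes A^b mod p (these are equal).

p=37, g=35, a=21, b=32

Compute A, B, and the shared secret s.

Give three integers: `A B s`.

Answer: 8 7 10

Derivation:
A = 35^21 mod 37  (bits of 21 = 10101)
  bit 0 = 1: r = r^2 * 35 mod 37 = 1^2 * 35 = 1*35 = 35
  bit 1 = 0: r = r^2 mod 37 = 35^2 = 4
  bit 2 = 1: r = r^2 * 35 mod 37 = 4^2 * 35 = 16*35 = 5
  bit 3 = 0: r = r^2 mod 37 = 5^2 = 25
  bit 4 = 1: r = r^2 * 35 mod 37 = 25^2 * 35 = 33*35 = 8
  -> A = 8
B = 35^32 mod 37  (bits of 32 = 100000)
  bit 0 = 1: r = r^2 * 35 mod 37 = 1^2 * 35 = 1*35 = 35
  bit 1 = 0: r = r^2 mod 37 = 35^2 = 4
  bit 2 = 0: r = r^2 mod 37 = 4^2 = 16
  bit 3 = 0: r = r^2 mod 37 = 16^2 = 34
  bit 4 = 0: r = r^2 mod 37 = 34^2 = 9
  bit 5 = 0: r = r^2 mod 37 = 9^2 = 7
  -> B = 7
s = B^a = 7^21 mod 37  (bits of 21 = 10101)
  bit 0 = 1: r = r^2 * 7 mod 37 = 1^2 * 7 = 1*7 = 7
  bit 1 = 0: r = r^2 mod 37 = 7^2 = 12
  bit 2 = 1: r = r^2 * 7 mod 37 = 12^2 * 7 = 33*7 = 9
  bit 3 = 0: r = r^2 mod 37 = 9^2 = 7
  bit 4 = 1: r = r^2 * 7 mod 37 = 7^2 * 7 = 12*7 = 10
  -> s = B^a = 10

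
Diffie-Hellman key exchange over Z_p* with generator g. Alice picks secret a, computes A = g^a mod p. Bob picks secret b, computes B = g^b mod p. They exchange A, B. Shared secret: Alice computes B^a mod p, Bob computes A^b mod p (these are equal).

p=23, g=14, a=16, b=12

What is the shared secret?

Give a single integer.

A = 14^16 mod 23  (bits of 16 = 10000)
  bit 0 = 1: r = r^2 * 14 mod 23 = 1^2 * 14 = 1*14 = 14
  bit 1 = 0: r = r^2 mod 23 = 14^2 = 12
  bit 2 = 0: r = r^2 mod 23 = 12^2 = 6
  bit 3 = 0: r = r^2 mod 23 = 6^2 = 13
  bit 4 = 0: r = r^2 mod 23 = 13^2 = 8
  -> A = 8
B = 14^12 mod 23  (bits of 12 = 1100)
  bit 0 = 1: r = r^2 * 14 mod 23 = 1^2 * 14 = 1*14 = 14
  bit 1 = 1: r = r^2 * 14 mod 23 = 14^2 * 14 = 12*14 = 7
  bit 2 = 0: r = r^2 mod 23 = 7^2 = 3
  bit 3 = 0: r = r^2 mod 23 = 3^2 = 9
  -> B = 9
s = B^a = 9^16 mod 23  (bits of 16 = 10000)
  bit 0 = 1: r = r^2 * 9 mod 23 = 1^2 * 9 = 1*9 = 9
  bit 1 = 0: r = r^2 mod 23 = 9^2 = 12
  bit 2 = 0: r = r^2 mod 23 = 12^2 = 6
  bit 3 = 0: r = r^2 mod 23 = 6^2 = 13
  bit 4 = 0: r = r^2 mod 23 = 13^2 = 8
  -> s = B^a = 8

Answer: 8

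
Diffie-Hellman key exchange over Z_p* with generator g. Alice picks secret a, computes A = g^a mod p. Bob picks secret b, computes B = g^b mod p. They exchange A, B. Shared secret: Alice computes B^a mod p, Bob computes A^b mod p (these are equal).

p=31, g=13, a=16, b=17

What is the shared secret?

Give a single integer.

A = 13^16 mod 31  (bits of 16 = 10000)
  bit 0 = 1: r = r^2 * 13 mod 31 = 1^2 * 13 = 1*13 = 13
  bit 1 = 0: r = r^2 mod 31 = 13^2 = 14
  bit 2 = 0: r = r^2 mod 31 = 14^2 = 10
  bit 3 = 0: r = r^2 mod 31 = 10^2 = 7
  bit 4 = 0: r = r^2 mod 31 = 7^2 = 18
  -> A = 18
B = 13^17 mod 31  (bits of 17 = 10001)
  bit 0 = 1: r = r^2 * 13 mod 31 = 1^2 * 13 = 1*13 = 13
  bit 1 = 0: r = r^2 mod 31 = 13^2 = 14
  bit 2 = 0: r = r^2 mod 31 = 14^2 = 10
  bit 3 = 0: r = r^2 mod 31 = 10^2 = 7
  bit 4 = 1: r = r^2 * 13 mod 31 = 7^2 * 13 = 18*13 = 17
  -> B = 17
s = B^a = 17^16 mod 31  (bits of 16 = 10000)
  bit 0 = 1: r = r^2 * 17 mod 31 = 1^2 * 17 = 1*17 = 17
  bit 1 = 0: r = r^2 mod 31 = 17^2 = 10
  bit 2 = 0: r = r^2 mod 31 = 10^2 = 7
  bit 3 = 0: r = r^2 mod 31 = 7^2 = 18
  bit 4 = 0: r = r^2 mod 31 = 18^2 = 14
  -> s = B^a = 14

Answer: 14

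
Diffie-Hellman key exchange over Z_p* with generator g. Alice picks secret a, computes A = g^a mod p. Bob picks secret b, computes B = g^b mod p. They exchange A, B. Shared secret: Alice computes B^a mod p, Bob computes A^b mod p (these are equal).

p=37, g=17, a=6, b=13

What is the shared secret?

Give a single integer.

A = 17^6 mod 37  (bits of 6 = 110)
  bit 0 = 1: r = r^2 * 17 mod 37 = 1^2 * 17 = 1*17 = 17
  bit 1 = 1: r = r^2 * 17 mod 37 = 17^2 * 17 = 30*17 = 29
  bit 2 = 0: r = r^2 mod 37 = 29^2 = 27
  -> A = 27
B = 17^13 mod 37  (bits of 13 = 1101)
  bit 0 = 1: r = r^2 * 17 mod 37 = 1^2 * 17 = 1*17 = 17
  bit 1 = 1: r = r^2 * 17 mod 37 = 17^2 * 17 = 30*17 = 29
  bit 2 = 0: r = r^2 mod 37 = 29^2 = 27
  bit 3 = 1: r = r^2 * 17 mod 37 = 27^2 * 17 = 26*17 = 35
  -> B = 35
s = B^a = 35^6 mod 37  (bits of 6 = 110)
  bit 0 = 1: r = r^2 * 35 mod 37 = 1^2 * 35 = 1*35 = 35
  bit 1 = 1: r = r^2 * 35 mod 37 = 35^2 * 35 = 4*35 = 29
  bit 2 = 0: r = r^2 mod 37 = 29^2 = 27
  -> s = B^a = 27

Answer: 27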